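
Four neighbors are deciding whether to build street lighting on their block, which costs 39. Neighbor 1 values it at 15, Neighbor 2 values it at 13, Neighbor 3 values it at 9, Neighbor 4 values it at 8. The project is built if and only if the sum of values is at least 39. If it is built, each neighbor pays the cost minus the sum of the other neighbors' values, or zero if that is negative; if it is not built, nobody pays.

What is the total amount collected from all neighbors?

21

Total value 45 ≥ cost 39, so it is built.
Neighbor 1: others sum to 30; max(0, 39 - 30) = 9.
Neighbor 2: others sum to 32; max(0, 39 - 32) = 7.
Neighbor 3: others sum to 36; max(0, 39 - 36) = 3.
Neighbor 4: others sum to 37; max(0, 39 - 37) = 2.
Total collected = 9 + 7 + 3 + 2 = 21.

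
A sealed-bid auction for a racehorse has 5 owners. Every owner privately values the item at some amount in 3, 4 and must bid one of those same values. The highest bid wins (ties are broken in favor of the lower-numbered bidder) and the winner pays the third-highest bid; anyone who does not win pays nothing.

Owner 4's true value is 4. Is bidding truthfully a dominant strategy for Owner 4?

Check each profile of the others' bids and compare truth against every alternative bid.
Others bid (3, 3, 3, 3): truth gives 1, best alternative gives 0.
Others bid (3, 3, 3, 4): truth gives 1, best alternative gives 0.
Others bid (3, 3, 4, 3): truth gives 0, best alternative gives 0.
Others bid (3, 3, 4, 4): truth gives 0, best alternative gives 0.
Others bid (3, 4, 3, 3): truth gives 0, best alternative gives 0.
Others bid (3, 4, 3, 4): truth gives 0, best alternative gives 0.
(Remaining 10 profiles checked similarly; truth is weakly best in each.)
In every case the truthful bid is at least as good as any alternative, so it is a dominant strategy.

Yes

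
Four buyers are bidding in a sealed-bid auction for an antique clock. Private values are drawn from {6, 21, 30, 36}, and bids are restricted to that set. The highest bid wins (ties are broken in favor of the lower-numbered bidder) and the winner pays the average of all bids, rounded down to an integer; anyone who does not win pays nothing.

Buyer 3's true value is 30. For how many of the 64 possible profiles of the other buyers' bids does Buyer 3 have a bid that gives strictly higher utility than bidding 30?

Others bid (6, 6, 6): truth gives 18; bid 21 gives 21 > 18. Violating.
Others bid (6, 6, 21): truth gives 15; bid 21 gives 17 > 15. Violating.
Others bid (6, 6, 36): truth gives 0; bid 36 gives 9 > 0. Violating.
Others bid (6, 21, 36): truth gives 0; bid 36 gives 6 > 0. Violating.
Others bid (6, 6, 30): truth gives 12; no alternative beats it.
Others bid (6, 21, 6): truth gives 15; no alternative beats it.
(Checking all 64 profiles: 22 have a profitable deviation, 42 do not.)

22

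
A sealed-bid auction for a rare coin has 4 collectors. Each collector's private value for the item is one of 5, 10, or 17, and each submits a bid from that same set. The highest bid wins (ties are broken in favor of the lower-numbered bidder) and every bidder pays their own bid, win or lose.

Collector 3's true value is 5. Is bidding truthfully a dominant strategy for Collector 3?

Check each profile of the others' bids and compare truth against every alternative bid.
Others bid (5, 5, 17): truth gives -5, best alternative gives -10.
Others bid (5, 10, 5): truth gives -5, best alternative gives -10.
Others bid (5, 10, 10): truth gives -5, best alternative gives -10.
Others bid (5, 10, 17): truth gives -5, best alternative gives -10.
Others bid (5, 17, 5): truth gives -5, best alternative gives -10.
Others bid (5, 17, 10): truth gives -5, best alternative gives -10.
(Remaining 21 profiles checked similarly; truth is weakly best in each.)
In every case the truthful bid is at least as good as any alternative, so it is a dominant strategy.

Yes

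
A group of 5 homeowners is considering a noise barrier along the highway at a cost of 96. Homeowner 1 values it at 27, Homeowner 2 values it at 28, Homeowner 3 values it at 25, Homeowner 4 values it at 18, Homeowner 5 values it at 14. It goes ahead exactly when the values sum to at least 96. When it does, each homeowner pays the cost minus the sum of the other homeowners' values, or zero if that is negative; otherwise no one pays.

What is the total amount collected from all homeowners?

Total value 112 ≥ cost 96, so it is built.
Homeowner 1: others sum to 85; max(0, 96 - 85) = 11.
Homeowner 2: others sum to 84; max(0, 96 - 84) = 12.
Homeowner 3: others sum to 87; max(0, 96 - 87) = 9.
Homeowner 4: others sum to 94; max(0, 96 - 94) = 2.
Homeowner 5: others sum to 98; max(0, 96 - 98) = 0.
Total collected = 11 + 12 + 9 + 2 + 0 = 34.

34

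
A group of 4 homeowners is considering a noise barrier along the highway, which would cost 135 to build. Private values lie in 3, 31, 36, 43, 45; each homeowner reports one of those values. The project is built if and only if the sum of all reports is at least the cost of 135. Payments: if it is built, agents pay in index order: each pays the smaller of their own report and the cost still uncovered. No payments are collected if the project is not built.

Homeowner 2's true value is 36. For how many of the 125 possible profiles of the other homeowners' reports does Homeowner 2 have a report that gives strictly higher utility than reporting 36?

Others report (31, 31, 43): truth gives 0; report 31 gives 5 > 0. Violating.
Others report (31, 31, 45): truth gives 0; report 31 gives 5 > 0. Violating.
Others report (31, 36, 43): truth gives 0; report 31 gives 5 > 0. Violating.
Others report (31, 36, 45): truth gives 0; report 31 gives 5 > 0. Violating.
Others report (3, 3, 3): truth gives 0; no alternative beats it.
Others report (3, 3, 31): truth gives 0; no alternative beats it.
(Checking all 125 profiles: 57 have a profitable deviation, 68 do not.)

57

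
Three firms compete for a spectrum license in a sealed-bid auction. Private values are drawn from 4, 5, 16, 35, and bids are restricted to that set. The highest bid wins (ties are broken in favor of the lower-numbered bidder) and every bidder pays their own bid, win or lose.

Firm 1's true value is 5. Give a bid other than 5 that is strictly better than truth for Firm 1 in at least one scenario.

Suppose Firm 2 bids 4 and Firm 3 bids 4.
Bid 5: wins, pays 5, utility 5 - 5 = 0.
Bid 4: wins, pays 4, utility 5 - 4 = 1.
So bidding 4 beats truth here (1 > 0).

4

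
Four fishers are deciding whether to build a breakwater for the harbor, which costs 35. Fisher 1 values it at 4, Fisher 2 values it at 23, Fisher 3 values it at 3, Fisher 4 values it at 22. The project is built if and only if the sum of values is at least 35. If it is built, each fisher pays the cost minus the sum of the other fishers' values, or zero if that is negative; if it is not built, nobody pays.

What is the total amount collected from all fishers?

11

Total value 52 ≥ cost 35, so it is built.
Fisher 1: others sum to 48; max(0, 35 - 48) = 0.
Fisher 2: others sum to 29; max(0, 35 - 29) = 6.
Fisher 3: others sum to 49; max(0, 35 - 49) = 0.
Fisher 4: others sum to 30; max(0, 35 - 30) = 5.
Total collected = 0 + 6 + 0 + 5 = 11.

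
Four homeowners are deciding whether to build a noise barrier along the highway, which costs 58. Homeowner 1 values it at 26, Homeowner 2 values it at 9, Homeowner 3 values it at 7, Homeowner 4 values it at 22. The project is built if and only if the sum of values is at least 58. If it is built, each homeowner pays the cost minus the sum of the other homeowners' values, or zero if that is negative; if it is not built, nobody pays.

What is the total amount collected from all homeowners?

40

Total value 64 ≥ cost 58, so it is built.
Homeowner 1: others sum to 38; max(0, 58 - 38) = 20.
Homeowner 2: others sum to 55; max(0, 58 - 55) = 3.
Homeowner 3: others sum to 57; max(0, 58 - 57) = 1.
Homeowner 4: others sum to 42; max(0, 58 - 42) = 16.
Total collected = 20 + 3 + 1 + 16 = 40.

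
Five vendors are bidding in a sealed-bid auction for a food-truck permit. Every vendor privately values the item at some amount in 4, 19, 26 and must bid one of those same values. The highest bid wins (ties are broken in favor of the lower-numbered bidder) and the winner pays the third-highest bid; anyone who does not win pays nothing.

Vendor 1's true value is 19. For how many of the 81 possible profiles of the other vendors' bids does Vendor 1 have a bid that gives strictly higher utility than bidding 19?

Others bid (4, 4, 4, 26): truth gives 0; bid 26 gives 15 > 0. Violating.
Others bid (4, 4, 26, 4): truth gives 0; bid 26 gives 15 > 0. Violating.
Others bid (4, 26, 4, 4): truth gives 0; bid 26 gives 15 > 0. Violating.
Others bid (26, 4, 4, 4): truth gives 0; bid 26 gives 15 > 0. Violating.
Others bid (4, 4, 4, 4): truth gives 15; no alternative beats it.
Others bid (4, 4, 4, 19): truth gives 15; no alternative beats it.
(Checking all 81 profiles: 4 have a profitable deviation, 77 do not.)

4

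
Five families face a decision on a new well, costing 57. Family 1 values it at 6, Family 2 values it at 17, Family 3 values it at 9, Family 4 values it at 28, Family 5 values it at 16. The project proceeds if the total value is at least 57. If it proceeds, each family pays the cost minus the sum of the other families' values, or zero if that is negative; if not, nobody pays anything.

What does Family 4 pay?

9

Total value 76 ≥ cost 57, so the project is built.
The other families' values sum to 48.
Cost minus that sum is 57 - 48 = 9.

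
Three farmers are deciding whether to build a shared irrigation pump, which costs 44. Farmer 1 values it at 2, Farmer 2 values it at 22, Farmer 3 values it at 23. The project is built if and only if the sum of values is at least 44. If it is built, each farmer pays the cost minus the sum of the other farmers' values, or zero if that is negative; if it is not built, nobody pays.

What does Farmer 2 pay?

Total value 47 ≥ cost 44, so the project is built.
The other farmers' values sum to 25.
Cost minus that sum is 44 - 25 = 19.

19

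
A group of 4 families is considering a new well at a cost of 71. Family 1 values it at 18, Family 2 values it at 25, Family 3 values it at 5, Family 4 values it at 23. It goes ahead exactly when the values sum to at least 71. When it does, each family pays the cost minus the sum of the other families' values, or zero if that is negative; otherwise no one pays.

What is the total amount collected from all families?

Total value 71 ≥ cost 71, so it is built.
Family 1: others sum to 53; max(0, 71 - 53) = 18.
Family 2: others sum to 46; max(0, 71 - 46) = 25.
Family 3: others sum to 66; max(0, 71 - 66) = 5.
Family 4: others sum to 48; max(0, 71 - 48) = 23.
Total collected = 18 + 25 + 5 + 23 = 71.

71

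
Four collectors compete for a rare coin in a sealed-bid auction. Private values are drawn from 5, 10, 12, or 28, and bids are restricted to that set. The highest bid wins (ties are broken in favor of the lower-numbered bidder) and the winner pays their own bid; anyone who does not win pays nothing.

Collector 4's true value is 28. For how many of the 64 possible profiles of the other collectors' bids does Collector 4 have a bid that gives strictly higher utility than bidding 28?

Others bid (5, 5, 5): truth gives 0; bid 10 gives 18 > 0. Violating.
Others bid (5, 5, 10): truth gives 0; bid 12 gives 16 > 0. Violating.
Others bid (5, 10, 5): truth gives 0; bid 12 gives 16 > 0. Violating.
Others bid (5, 10, 10): truth gives 0; bid 12 gives 16 > 0. Violating.
Others bid (5, 5, 12): truth gives 0; no alternative beats it.
Others bid (5, 5, 28): truth gives 0; no alternative beats it.
(Checking all 64 profiles: 8 have a profitable deviation, 56 do not.)

8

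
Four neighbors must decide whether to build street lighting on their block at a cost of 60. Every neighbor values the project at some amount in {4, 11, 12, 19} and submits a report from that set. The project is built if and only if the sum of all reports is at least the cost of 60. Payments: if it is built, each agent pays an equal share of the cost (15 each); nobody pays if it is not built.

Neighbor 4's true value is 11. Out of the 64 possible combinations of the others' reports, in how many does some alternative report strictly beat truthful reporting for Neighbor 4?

Others report (11, 19, 19): truth gives -4; report 4 gives 0 > -4. Violating.
Others report (12, 19, 19): truth gives -4; report 4 gives 0 > -4. Violating.
Others report (19, 11, 19): truth gives -4; report 4 gives 0 > -4. Violating.
Others report (19, 12, 19): truth gives -4; report 4 gives 0 > -4. Violating.
Others report (4, 4, 4): truth gives 0; no alternative beats it.
Others report (4, 4, 11): truth gives 0; no alternative beats it.
(Checking all 64 profiles: 6 have a profitable deviation, 58 do not.)

6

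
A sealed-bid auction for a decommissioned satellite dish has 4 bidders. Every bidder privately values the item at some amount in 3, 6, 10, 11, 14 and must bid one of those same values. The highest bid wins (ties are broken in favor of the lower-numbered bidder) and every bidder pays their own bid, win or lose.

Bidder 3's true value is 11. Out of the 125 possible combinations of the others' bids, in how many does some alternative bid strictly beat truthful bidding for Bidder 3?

101

Others bid (3, 3, 3): truth gives 0; bid 6 gives 5 > 0. Violating.
Others bid (3, 3, 6): truth gives 0; bid 6 gives 5 > 0. Violating.
Others bid (3, 3, 10): truth gives 0; bid 10 gives 1 > 0. Violating.
Others bid (3, 3, 14): truth gives -11; bid 3 gives -3 > -11. Violating.
Others bid (3, 3, 11): truth gives 0; no alternative beats it.
Others bid (3, 6, 11): truth gives 0; no alternative beats it.
(Checking all 125 profiles: 101 have a profitable deviation, 24 do not.)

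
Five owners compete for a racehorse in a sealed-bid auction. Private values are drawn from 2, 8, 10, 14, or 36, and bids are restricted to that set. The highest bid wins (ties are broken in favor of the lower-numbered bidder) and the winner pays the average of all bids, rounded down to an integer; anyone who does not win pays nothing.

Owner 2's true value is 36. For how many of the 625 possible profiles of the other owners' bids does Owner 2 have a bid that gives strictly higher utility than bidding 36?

192

Others bid (2, 2, 2, 2): truth gives 28; bid 8 gives 33 > 28. Violating.
Others bid (2, 2, 2, 8): truth gives 26; bid 8 gives 32 > 26. Violating.
Others bid (2, 2, 2, 10): truth gives 26; bid 10 gives 31 > 26. Violating.
Others bid (2, 2, 2, 14): truth gives 25; bid 14 gives 30 > 25. Violating.
Others bid (2, 2, 2, 36): truth gives 21; no alternative beats it.
Others bid (2, 2, 8, 36): truth gives 20; no alternative beats it.
(Checking all 625 profiles: 192 have a profitable deviation, 433 do not.)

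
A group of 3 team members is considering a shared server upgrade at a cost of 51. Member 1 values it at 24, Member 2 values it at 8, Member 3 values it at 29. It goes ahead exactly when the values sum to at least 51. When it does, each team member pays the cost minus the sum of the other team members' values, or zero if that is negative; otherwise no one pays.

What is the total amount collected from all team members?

Total value 61 ≥ cost 51, so it is built.
Member 1: others sum to 37; max(0, 51 - 37) = 14.
Member 2: others sum to 53; max(0, 51 - 53) = 0.
Member 3: others sum to 32; max(0, 51 - 32) = 19.
Total collected = 14 + 0 + 19 = 33.

33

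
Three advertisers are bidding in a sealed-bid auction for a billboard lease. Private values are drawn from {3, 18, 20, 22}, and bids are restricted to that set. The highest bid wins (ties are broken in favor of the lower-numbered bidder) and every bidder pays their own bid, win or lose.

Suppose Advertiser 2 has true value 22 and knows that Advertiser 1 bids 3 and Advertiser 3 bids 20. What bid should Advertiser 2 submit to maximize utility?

20

Bid 3: loses but pays 3, utility -3.
Bid 18: loses but pays 18, utility -18.
Bid 20: wins, pays 20, utility 22 - 20 = 2.
Bid 22: wins, pays 22, utility 22 - 22 = 0.
The best choice is 20 with utility 2.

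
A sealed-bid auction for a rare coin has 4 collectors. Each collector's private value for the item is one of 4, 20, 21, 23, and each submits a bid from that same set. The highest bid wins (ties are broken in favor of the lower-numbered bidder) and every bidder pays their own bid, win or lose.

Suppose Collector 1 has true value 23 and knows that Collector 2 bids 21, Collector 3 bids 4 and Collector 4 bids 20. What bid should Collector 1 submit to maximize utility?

21

Bid 4: loses but pays 4, utility -4.
Bid 20: loses but pays 20, utility -20.
Bid 21: wins, pays 21, utility 23 - 21 = 2.
Bid 23: wins, pays 23, utility 23 - 23 = 0.
The best choice is 21 with utility 2.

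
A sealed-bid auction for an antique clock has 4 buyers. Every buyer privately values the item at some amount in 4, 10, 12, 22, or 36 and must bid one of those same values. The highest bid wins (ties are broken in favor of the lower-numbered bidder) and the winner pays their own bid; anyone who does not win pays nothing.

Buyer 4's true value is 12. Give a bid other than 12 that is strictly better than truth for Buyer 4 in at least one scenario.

Suppose Buyer 1 bids 4, Buyer 2 bids 4 and Buyer 3 bids 4.
Bid 12: wins, pays 12, utility 12 - 12 = 0.
Bid 10: wins, pays 10, utility 12 - 10 = 2.
So bidding 10 beats truth here (2 > 0).

10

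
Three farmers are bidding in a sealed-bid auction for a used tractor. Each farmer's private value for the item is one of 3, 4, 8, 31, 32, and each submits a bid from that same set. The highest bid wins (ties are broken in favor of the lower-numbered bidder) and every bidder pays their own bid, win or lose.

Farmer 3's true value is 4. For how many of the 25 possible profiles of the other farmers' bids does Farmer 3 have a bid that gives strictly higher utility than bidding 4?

Others bid (3, 4): truth gives -4; bid 3 gives -3 > -4. Violating.
Others bid (3, 8): truth gives -4; bid 3 gives -3 > -4. Violating.
Others bid (3, 31): truth gives -4; bid 3 gives -3 > -4. Violating.
Others bid (3, 32): truth gives -4; bid 3 gives -3 > -4. Violating.
Others bid (3, 3): truth gives 0; no alternative beats it.
(Checking all 25 profiles: 24 have a profitable deviation, 1 does not.)

24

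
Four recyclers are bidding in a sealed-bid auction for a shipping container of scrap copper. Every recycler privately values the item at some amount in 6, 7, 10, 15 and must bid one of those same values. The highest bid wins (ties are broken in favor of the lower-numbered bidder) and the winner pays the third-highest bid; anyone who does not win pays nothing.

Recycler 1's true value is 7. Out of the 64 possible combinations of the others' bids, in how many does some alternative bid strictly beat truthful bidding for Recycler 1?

Others bid (6, 6, 10): truth gives 0; bid 10 gives 1 > 0. Violating.
Others bid (6, 6, 15): truth gives 0; bid 15 gives 1 > 0. Violating.
Others bid (6, 10, 6): truth gives 0; bid 10 gives 1 > 0. Violating.
Others bid (6, 15, 6): truth gives 0; bid 15 gives 1 > 0. Violating.
Others bid (6, 6, 6): truth gives 1; no alternative beats it.
Others bid (6, 6, 7): truth gives 1; no alternative beats it.
(Checking all 64 profiles: 6 have a profitable deviation, 58 do not.)

6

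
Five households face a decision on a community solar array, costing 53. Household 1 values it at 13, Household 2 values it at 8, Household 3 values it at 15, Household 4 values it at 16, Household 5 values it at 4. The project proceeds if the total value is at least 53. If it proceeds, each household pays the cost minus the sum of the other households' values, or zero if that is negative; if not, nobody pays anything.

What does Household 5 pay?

1

Total value 56 ≥ cost 53, so the project is built.
The other households' values sum to 52.
Cost minus that sum is 53 - 52 = 1.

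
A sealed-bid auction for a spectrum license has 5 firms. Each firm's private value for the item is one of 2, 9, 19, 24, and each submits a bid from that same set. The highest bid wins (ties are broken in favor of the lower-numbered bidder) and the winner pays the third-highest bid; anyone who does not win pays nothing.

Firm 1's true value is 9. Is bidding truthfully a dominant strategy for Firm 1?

Consider the case where Firm 2 bids 2, Firm 3 bids 2, Firm 4 bids 2 and Firm 5 bids 19.
Truthful bid 9: loses, pays 0, utility 0.
Bid 19 instead: wins, pays 2, utility 9 - 2 = 7.
Since 7 > 0, bidding 19 is strictly better here, so truthful bidding is not dominant.

No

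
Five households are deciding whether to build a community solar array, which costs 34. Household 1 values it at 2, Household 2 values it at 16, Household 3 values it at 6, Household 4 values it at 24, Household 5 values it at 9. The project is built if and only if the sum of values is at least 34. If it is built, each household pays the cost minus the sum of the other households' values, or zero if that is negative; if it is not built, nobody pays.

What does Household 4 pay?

1

Total value 57 ≥ cost 34, so the project is built.
The other households' values sum to 33.
Cost minus that sum is 34 - 33 = 1.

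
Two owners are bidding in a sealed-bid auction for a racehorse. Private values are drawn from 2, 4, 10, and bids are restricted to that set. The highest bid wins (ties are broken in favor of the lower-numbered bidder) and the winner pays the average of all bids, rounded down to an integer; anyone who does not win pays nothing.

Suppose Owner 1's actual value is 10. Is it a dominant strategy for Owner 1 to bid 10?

No

Consider the case where Owner 2 bids 2.
Truthful bid 10: wins, pays 6, utility 10 - 6 = 4.
Bid 2 instead: wins, pays 2, utility 10 - 2 = 8.
Since 8 > 4, bidding 2 is strictly better here, so truthful bidding is not dominant.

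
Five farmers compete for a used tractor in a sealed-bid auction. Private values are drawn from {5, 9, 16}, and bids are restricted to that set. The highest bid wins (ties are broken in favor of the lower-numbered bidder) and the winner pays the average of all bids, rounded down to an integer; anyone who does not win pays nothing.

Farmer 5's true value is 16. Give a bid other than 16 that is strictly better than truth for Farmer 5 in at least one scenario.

9

Suppose Farmer 1 bids 5, Farmer 2 bids 5, Farmer 3 bids 5 and Farmer 4 bids 5.
Bid 16: wins, pays 7, utility 16 - 7 = 9.
Bid 9: wins, pays 5, utility 16 - 5 = 11.
So bidding 9 beats truth here (11 > 9).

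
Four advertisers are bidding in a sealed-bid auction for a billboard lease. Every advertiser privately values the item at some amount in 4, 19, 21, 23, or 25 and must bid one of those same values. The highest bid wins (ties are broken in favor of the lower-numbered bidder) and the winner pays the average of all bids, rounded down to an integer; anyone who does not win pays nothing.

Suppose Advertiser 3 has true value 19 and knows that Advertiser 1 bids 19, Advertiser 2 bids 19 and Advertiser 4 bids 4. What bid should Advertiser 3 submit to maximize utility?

Bid 4: loses, pays 0, utility 0.
Bid 19: loses, pays 0, utility 0.
Bid 21: wins, pays 15, utility 19 - 15 = 4.
Bid 23: wins, pays 16, utility 19 - 16 = 3.
Bid 25: wins, pays 16, utility 19 - 16 = 3.
The best choice is 21 with utility 4.

21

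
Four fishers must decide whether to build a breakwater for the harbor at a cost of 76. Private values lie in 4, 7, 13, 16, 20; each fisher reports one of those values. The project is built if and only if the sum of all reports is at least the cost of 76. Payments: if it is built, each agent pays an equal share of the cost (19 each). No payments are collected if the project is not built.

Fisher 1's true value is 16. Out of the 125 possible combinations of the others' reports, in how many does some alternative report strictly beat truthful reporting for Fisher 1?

1

Others report (20, 20, 20): truth gives -3; report 4 gives 0 > -3. Violating.
Others report (4, 4, 4): truth gives 0; no alternative beats it.
Others report (4, 4, 7): truth gives 0; no alternative beats it.
(Checking all 125 profiles: 1 has a profitable deviation, 124 do not.)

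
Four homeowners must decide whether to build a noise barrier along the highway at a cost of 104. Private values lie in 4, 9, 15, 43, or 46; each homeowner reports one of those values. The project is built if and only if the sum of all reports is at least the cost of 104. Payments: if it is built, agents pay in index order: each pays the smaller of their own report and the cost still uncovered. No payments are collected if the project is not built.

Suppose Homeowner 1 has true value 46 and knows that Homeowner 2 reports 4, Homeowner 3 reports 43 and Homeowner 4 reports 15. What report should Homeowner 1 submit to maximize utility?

43

Report 4: project not built, utility 0.
Report 9: project not built, utility 0.
Report 15: project not built, utility 0.
Report 43: project built, pays 43, utility 46 - 43 = 3.
Report 46: project built, pays 46, utility 46 - 46 = 0.
The best choice is 43 with utility 3.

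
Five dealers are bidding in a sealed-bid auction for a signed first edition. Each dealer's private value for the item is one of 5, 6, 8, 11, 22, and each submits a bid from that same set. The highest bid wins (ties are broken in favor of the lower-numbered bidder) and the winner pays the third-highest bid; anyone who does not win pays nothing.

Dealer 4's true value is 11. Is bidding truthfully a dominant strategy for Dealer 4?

Consider the case where Dealer 1 bids 5, Dealer 2 bids 5, Dealer 3 bids 5 and Dealer 5 bids 22.
Truthful bid 11: loses, pays 0, utility 0.
Bid 22 instead: wins, pays 5, utility 11 - 5 = 6.
Since 6 > 0, bidding 22 is strictly better here, so truthful bidding is not dominant.

No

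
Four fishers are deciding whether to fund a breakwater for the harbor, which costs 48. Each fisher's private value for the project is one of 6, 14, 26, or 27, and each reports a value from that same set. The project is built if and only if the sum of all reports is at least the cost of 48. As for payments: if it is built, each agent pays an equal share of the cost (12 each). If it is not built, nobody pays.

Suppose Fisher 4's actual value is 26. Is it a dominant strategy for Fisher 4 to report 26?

Yes

Check each profile of the others' reports and compare truth against every alternative report.
Others report (6, 6, 14): truth gives 14, best alternative gives 14.
Others report (6, 6, 26): truth gives 14, best alternative gives 14.
Others report (6, 6, 27): truth gives 14, best alternative gives 14.
Others report (6, 14, 6): truth gives 14, best alternative gives 14.
Others report (6, 14, 14): truth gives 14, best alternative gives 14.
Others report (6, 14, 26): truth gives 14, best alternative gives 14.
(Remaining 58 profiles checked similarly; truth is weakly best in each.)
In every case the truthful report is at least as good as any alternative, so it is a dominant strategy.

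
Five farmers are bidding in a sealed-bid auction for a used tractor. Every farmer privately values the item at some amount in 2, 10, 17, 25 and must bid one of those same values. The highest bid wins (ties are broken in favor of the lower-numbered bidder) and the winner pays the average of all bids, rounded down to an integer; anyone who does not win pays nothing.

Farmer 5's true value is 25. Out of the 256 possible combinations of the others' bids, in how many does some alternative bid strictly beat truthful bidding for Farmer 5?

Others bid (2, 2, 2, 2): truth gives 19; bid 10 gives 22 > 19. Violating.
Others bid (2, 2, 2, 10): truth gives 17; bid 17 gives 19 > 17. Violating.
Others bid (2, 2, 10, 2): truth gives 17; bid 17 gives 19 > 17. Violating.
Others bid (2, 2, 10, 10): truth gives 16; bid 17 gives 17 > 16. Violating.
Others bid (2, 2, 2, 17): truth gives 16; no alternative beats it.
Others bid (2, 2, 2, 25): truth gives 0; no alternative beats it.
(Checking all 256 profiles: 16 have a profitable deviation, 240 do not.)

16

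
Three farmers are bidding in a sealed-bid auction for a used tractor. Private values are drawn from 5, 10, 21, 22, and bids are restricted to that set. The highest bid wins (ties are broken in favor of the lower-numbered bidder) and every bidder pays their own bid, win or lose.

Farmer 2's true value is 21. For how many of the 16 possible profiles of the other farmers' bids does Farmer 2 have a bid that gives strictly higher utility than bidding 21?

12

Others bid (5, 5): truth gives 0; bid 10 gives 11 > 0. Violating.
Others bid (5, 10): truth gives 0; bid 10 gives 11 > 0. Violating.
Others bid (5, 22): truth gives -21; bid 22 gives -1 > -21. Violating.
Others bid (10, 22): truth gives -21; bid 22 gives -1 > -21. Violating.
Others bid (5, 21): truth gives 0; no alternative beats it.
Others bid (10, 5): truth gives 0; no alternative beats it.
(Checking all 16 profiles: 12 have a profitable deviation, 4 do not.)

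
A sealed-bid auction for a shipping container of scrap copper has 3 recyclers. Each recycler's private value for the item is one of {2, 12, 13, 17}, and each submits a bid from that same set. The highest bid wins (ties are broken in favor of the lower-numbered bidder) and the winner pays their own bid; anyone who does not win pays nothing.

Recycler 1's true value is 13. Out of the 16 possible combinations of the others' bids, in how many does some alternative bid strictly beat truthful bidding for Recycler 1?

Others bid (2, 2): truth gives 0; bid 2 gives 11 > 0. Violating.
Others bid (2, 12): truth gives 0; bid 12 gives 1 > 0. Violating.
Others bid (12, 2): truth gives 0; bid 12 gives 1 > 0. Violating.
Others bid (12, 12): truth gives 0; bid 12 gives 1 > 0. Violating.
Others bid (2, 13): truth gives 0; no alternative beats it.
Others bid (2, 17): truth gives 0; no alternative beats it.
(Checking all 16 profiles: 4 have a profitable deviation, 12 do not.)

4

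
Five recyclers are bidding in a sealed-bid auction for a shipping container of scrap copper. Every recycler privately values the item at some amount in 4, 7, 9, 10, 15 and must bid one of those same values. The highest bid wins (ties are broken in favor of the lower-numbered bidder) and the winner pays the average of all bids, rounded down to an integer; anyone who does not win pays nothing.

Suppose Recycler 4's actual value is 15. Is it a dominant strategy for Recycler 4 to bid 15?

No

Consider the case where Recycler 1 bids 4, Recycler 2 bids 4, Recycler 3 bids 4 and Recycler 5 bids 4.
Truthful bid 15: wins, pays 6, utility 15 - 6 = 9.
Bid 7 instead: wins, pays 4, utility 15 - 4 = 11.
Since 11 > 9, bidding 7 is strictly better here, so truthful bidding is not dominant.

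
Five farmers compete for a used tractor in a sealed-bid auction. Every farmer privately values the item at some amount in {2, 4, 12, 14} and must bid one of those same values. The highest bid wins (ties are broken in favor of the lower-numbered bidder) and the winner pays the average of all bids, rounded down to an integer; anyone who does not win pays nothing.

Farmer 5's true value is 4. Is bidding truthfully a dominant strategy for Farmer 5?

Check each profile of the others' bids and compare truth against every alternative bid.
Others bid (2, 2, 2, 2): truth gives 2, best alternative gives 0.
Others bid (2, 2, 2, 4): truth gives 0, best alternative gives 0.
Others bid (2, 2, 2, 12): truth gives 0, best alternative gives 0.
Others bid (2, 2, 2, 14): truth gives 0, best alternative gives 0.
Others bid (2, 2, 4, 2): truth gives 0, best alternative gives 0.
Others bid (2, 2, 4, 4): truth gives 0, best alternative gives 0.
(Remaining 250 profiles checked similarly; truth is weakly best in each.)
In every case the truthful bid is at least as good as any alternative, so it is a dominant strategy.

Yes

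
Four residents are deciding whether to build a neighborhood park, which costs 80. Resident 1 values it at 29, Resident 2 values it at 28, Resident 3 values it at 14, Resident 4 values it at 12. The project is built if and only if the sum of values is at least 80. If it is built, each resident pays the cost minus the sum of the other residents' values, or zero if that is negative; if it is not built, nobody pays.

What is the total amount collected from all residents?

71

Total value 83 ≥ cost 80, so it is built.
Resident 1: others sum to 54; max(0, 80 - 54) = 26.
Resident 2: others sum to 55; max(0, 80 - 55) = 25.
Resident 3: others sum to 69; max(0, 80 - 69) = 11.
Resident 4: others sum to 71; max(0, 80 - 71) = 9.
Total collected = 26 + 25 + 11 + 9 = 71.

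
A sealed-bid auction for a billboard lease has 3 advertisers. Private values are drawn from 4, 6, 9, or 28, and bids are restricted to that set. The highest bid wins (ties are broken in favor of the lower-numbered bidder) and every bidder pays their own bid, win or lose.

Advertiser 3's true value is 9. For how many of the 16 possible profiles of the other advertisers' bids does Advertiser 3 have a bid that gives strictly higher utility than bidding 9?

13

Others bid (4, 4): truth gives 0; bid 6 gives 3 > 0. Violating.
Others bid (4, 9): truth gives -9; bid 4 gives -4 > -9. Violating.
Others bid (4, 28): truth gives -9; bid 4 gives -4 > -9. Violating.
Others bid (6, 9): truth gives -9; bid 4 gives -4 > -9. Violating.
Others bid (4, 6): truth gives 0; no alternative beats it.
Others bid (6, 4): truth gives 0; no alternative beats it.
(Checking all 16 profiles: 13 have a profitable deviation, 3 do not.)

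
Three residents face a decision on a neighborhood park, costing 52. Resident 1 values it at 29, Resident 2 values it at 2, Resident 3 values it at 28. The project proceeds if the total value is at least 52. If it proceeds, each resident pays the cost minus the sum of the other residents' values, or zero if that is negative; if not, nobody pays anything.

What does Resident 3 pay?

21

Total value 59 ≥ cost 52, so the project is built.
The other residents' values sum to 31.
Cost minus that sum is 52 - 31 = 21.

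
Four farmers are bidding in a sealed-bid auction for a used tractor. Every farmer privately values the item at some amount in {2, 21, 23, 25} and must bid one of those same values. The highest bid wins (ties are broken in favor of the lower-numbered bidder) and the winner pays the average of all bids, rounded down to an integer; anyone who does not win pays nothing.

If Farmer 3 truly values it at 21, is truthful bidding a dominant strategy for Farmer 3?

No

Consider the case where Farmer 1 bids 2, Farmer 2 bids 2 and Farmer 4 bids 23.
Truthful bid 21: loses, pays 0, utility 0.
Bid 23 instead: wins, pays 12, utility 21 - 12 = 9.
Since 9 > 0, bidding 23 is strictly better here, so truthful bidding is not dominant.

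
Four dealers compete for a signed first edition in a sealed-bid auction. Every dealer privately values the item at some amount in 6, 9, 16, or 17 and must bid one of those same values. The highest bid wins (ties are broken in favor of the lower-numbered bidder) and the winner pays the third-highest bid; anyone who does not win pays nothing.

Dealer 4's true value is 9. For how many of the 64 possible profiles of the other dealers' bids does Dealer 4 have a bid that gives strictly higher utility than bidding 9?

6

Others bid (6, 6, 9): truth gives 0; bid 16 gives 3 > 0. Violating.
Others bid (6, 6, 16): truth gives 0; bid 17 gives 3 > 0. Violating.
Others bid (6, 9, 6): truth gives 0; bid 16 gives 3 > 0. Violating.
Others bid (6, 16, 6): truth gives 0; bid 17 gives 3 > 0. Violating.
Others bid (6, 6, 6): truth gives 3; no alternative beats it.
Others bid (6, 6, 17): truth gives 0; no alternative beats it.
(Checking all 64 profiles: 6 have a profitable deviation, 58 do not.)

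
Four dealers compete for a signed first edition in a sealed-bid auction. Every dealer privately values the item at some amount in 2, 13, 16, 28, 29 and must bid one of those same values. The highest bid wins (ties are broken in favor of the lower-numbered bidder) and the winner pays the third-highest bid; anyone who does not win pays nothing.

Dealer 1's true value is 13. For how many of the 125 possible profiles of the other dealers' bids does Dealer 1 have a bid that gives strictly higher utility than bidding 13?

9

Others bid (2, 2, 16): truth gives 0; bid 16 gives 11 > 0. Violating.
Others bid (2, 2, 28): truth gives 0; bid 28 gives 11 > 0. Violating.
Others bid (2, 2, 29): truth gives 0; bid 29 gives 11 > 0. Violating.
Others bid (2, 16, 2): truth gives 0; bid 16 gives 11 > 0. Violating.
Others bid (2, 2, 2): truth gives 11; no alternative beats it.
Others bid (2, 2, 13): truth gives 11; no alternative beats it.
(Checking all 125 profiles: 9 have a profitable deviation, 116 do not.)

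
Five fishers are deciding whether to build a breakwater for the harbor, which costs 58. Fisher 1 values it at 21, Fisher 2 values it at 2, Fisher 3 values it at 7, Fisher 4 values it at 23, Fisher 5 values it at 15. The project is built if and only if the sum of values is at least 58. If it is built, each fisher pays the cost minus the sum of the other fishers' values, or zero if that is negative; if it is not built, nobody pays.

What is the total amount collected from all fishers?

29

Total value 68 ≥ cost 58, so it is built.
Fisher 1: others sum to 47; max(0, 58 - 47) = 11.
Fisher 2: others sum to 66; max(0, 58 - 66) = 0.
Fisher 3: others sum to 61; max(0, 58 - 61) = 0.
Fisher 4: others sum to 45; max(0, 58 - 45) = 13.
Fisher 5: others sum to 53; max(0, 58 - 53) = 5.
Total collected = 11 + 0 + 0 + 13 + 5 = 29.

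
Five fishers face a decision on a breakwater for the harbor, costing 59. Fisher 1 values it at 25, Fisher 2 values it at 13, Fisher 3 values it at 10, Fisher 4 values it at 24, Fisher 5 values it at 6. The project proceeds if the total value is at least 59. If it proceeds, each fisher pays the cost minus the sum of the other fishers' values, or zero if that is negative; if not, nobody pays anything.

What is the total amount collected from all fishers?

11

Total value 78 ≥ cost 59, so it is built.
Fisher 1: others sum to 53; max(0, 59 - 53) = 6.
Fisher 2: others sum to 65; max(0, 59 - 65) = 0.
Fisher 3: others sum to 68; max(0, 59 - 68) = 0.
Fisher 4: others sum to 54; max(0, 59 - 54) = 5.
Fisher 5: others sum to 72; max(0, 59 - 72) = 0.
Total collected = 6 + 0 + 0 + 5 + 0 = 11.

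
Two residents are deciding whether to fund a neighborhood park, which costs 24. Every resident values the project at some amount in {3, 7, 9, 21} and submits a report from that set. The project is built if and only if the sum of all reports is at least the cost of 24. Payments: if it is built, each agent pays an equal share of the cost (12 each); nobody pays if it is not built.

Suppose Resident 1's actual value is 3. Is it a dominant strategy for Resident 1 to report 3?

Check each profile of the others' reports and compare truth against every alternative report.
Others report (21): truth gives -9, best alternative gives -9.
Others report (3): truth gives 0, best alternative gives 0.
Others report (7): truth gives 0, best alternative gives 0.
Others report (9): truth gives 0, best alternative gives 0.
In every case the truthful report is at least as good as any alternative, so it is a dominant strategy.

Yes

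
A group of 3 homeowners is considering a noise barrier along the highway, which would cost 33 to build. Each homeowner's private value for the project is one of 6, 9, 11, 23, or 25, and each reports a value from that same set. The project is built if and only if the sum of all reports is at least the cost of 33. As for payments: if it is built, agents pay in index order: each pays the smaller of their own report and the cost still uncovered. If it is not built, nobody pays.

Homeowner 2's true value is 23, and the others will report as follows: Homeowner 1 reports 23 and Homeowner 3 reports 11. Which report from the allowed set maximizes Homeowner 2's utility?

Report 6: project built, pays 6, utility 23 - 6 = 17.
Report 9: project built, pays 9, utility 23 - 9 = 14.
Report 11: project built, pays 10, utility 23 - 10 = 13.
Report 23: project built, pays 10, utility 23 - 10 = 13.
Report 25: project built, pays 10, utility 23 - 10 = 13.
The best choice is 6 with utility 17.

6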